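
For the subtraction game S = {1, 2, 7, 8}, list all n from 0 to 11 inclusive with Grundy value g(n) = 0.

0, 3, 6, 9

Compute g(0), g(1), … for moves {1, 2, 7, 8}:
k:     0  1  2  3  4  5  6  7  8  9 10 11
g(k):  0  1  2  0  1  2  0  1  2  0  1  2
The P-positions (g = 0) in 0..11 are 0, 3, 6, 9.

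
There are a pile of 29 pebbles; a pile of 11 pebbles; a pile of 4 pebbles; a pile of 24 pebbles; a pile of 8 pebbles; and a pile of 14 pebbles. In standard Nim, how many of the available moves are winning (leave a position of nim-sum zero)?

5

Bitwise XOR of the heap sizes:
  11101  (29)
  01011  (11)
  00100  (4)
  11000  (24)
  01000  (8)
  01110  (14)
  -----
  01100  (12)
The overall nim-sum is X = 12. A pile of size p has a winning move iff p XOR X < p (reduce it to p XOR X).
  29: 29 XOR 12 = 17 < 29 — winning move (to 17).
  11: 11 XOR 12 = 7 < 11 — winning move (to 7).
  4: 4 XOR 12 = 8 ≥ 4 — no move.
  24: 24 XOR 12 = 20 < 24 — winning move (to 20).
  8: 8 XOR 12 = 4 < 8 — winning move (to 4).
  14: 14 XOR 12 = 2 < 14 — winning move (to 2).
That gives 5 winning moves.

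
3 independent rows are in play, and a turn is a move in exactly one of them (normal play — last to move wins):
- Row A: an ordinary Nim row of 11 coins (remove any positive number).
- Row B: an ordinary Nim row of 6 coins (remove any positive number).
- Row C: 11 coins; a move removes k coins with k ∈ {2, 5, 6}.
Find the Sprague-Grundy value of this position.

13

Row A is a plain Nim row of size 11, so its Grundy value is 11.
Row B is a plain Nim row of size 6, so its Grundy value is 6.
Build the Grundy sequence for row C with g(k) = mex{g(k−s) : s ∈ {2, 5, 6}, s ≤ k}:
k:     0  1  2  3  4  5  6  7  8  9 10 11
g(k):  0  0  1  1  0  2  1  3  0  2  1  0
So g(11) = 0.
By the Sprague-Grundy theorem, the Grundy value of a sum of independent games is the XOR of the component values.
Combined value = 11 ⊕ 6 ⊕ 0 = 13.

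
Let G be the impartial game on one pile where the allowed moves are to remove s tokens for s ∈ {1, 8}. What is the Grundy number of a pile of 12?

Compute g(0), g(1), … for moves {1, 8}:
k:     0  1  2  3  4  5  6  7  8  9 10 11 12
g(k):  0  1  0  1  0  1  0  1  2  0  1  0  1
So g(12) = 1.

1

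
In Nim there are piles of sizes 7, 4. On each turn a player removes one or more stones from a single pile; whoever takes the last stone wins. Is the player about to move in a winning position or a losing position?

Compute the nim-sum pairwise:
7 ^ 4 = 3
The nim-sum is 3 ≠ 0, so this is an N-position: the player to move can win.

Winning position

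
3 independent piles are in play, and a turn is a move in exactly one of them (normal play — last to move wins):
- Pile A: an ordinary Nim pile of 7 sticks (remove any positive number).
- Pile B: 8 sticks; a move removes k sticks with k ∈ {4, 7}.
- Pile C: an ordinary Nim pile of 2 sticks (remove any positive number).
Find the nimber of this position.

7

Pile A is a plain Nim pile of size 7, so its Grundy value is 7.
Build the Grundy sequence for pile B with g(k) = mex{g(k−s) : s ∈ {4, 7}, s ≤ k}:
k:     0  1  2  3  4  5  6  7  8
g(k):  0  0  0  0  1  1  1  1  2
So g(8) = 2.
Pile C is a plain Nim pile of size 2, so its Grundy value is 2.
The value of a disjunctive sum is the nim-sum of the parts.
Combined value = 7 XOR 2 XOR 2 = 7.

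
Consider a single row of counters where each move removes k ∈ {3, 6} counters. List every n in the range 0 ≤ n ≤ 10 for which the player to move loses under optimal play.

Compute g(0), g(1), … for moves {3, 6}:
g(0) = mex{} = 0
g(1) = mex{} = 0
g(2) = mex{} = 0
g(3) = mex{0} = 1
g(4) = mex{0} = 1
g(5) = mex{0} = 1
g(6) = mex{0,1} = 2
g(7) = mex{0,1} = 2
g(8) = mex{0,1} = 2
g(9) = mex{1,2} = 0
g(10) = mex{1,2} = 0
The P-positions (g = 0) in 0..10 are 0, 1, 2, 9, 10.

0, 1, 2, 9, 10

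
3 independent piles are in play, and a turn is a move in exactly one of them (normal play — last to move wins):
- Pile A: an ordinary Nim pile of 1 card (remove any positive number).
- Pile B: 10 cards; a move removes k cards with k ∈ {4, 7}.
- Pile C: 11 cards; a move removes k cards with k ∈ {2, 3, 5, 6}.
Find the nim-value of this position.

2

Pile A is a plain Nim pile of size 1, so its Grundy value is 1.
Build the Grundy sequence for pile B with g(k) = mex{g(k−s) : s ∈ {4, 7}, s ≤ k}:
g(0) = mex{} = 0
g(1) = mex{} = 0
g(2) = mex{} = 0
g(3) = mex{} = 0
g(4) = mex{0} = 1
g(5) = mex{0} = 1
g(6) = mex{0} = 1
g(7) = mex{0} = 1
g(8) = mex{0,1} = 2
g(9) = mex{0,1} = 2
g(10) = mex{0,1} = 2
So g(10) = 2.
For pile C, compute g(0), g(1), … with moves {2, 3, 5, 6}:
k:     0  1  2  3  4  5  6  7  8  9 10 11
g(k):  0  0  1  1  2  2  3  3  0  0  1  1
So g(11) = 1.
The value of a disjunctive sum is the nim-sum of the parts.
Combined value = 1 XOR 2 XOR 1 = 2.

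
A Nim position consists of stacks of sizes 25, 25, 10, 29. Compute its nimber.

Bitwise XOR of the heap sizes:
  11001  (25)
  11001  (25)
  01010  (10)
  11101  (29)
  -----
  10111  (23)

23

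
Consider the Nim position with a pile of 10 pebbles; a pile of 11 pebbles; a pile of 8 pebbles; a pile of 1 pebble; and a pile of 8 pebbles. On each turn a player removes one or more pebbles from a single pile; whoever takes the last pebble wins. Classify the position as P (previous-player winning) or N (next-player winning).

Compute the nim-sum pairwise:
10 ⊕ 11 = 1
1 ⊕ 8 = 9
9 ⊕ 1 = 8
8 ⊕ 8 = 0
The nim-sum is 0, so this is a P-position: the player to move is in a losing position under optimal play.

P-position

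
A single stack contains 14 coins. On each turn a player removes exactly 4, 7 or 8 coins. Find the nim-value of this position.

Build the Grundy sequence with g(k) = mex{g(k−s) : s ∈ {4, 7, 8}, s ≤ k}:
k:     0  1  2  3  4  5  6  7  8  9 10 11 12 13 14
g(k):  0  0  0  0  1  1  1  1  2  2  2  2  0  0  0
So g(14) = 0.

0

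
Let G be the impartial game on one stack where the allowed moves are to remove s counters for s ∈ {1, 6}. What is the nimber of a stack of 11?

0

Grundy values for subtraction set {1, 6}:
k:     0  1  2  3  4  5  6  7  8  9 10 11
g(k):  0  1  0  1  0  1  2  0  1  0  1  0
So g(11) = 0.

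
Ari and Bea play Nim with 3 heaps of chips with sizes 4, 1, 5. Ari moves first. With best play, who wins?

Nim-sum: 4 ⊕ 1 ⊕ 5 = 0.
The nim-sum is 0, so this is a P-position: the player to move is in a losing position under optimal play; Ari is about to move from it and so loses — Bea wins.

Bea wins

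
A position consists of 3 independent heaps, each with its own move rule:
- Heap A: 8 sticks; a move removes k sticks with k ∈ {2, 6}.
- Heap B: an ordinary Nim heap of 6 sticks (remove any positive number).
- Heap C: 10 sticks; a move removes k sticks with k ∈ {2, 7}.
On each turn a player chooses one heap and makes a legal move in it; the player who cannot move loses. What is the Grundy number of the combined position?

6

Build the Grundy sequence for heap A with g(k) = mex{g(k−s) : s ∈ {2, 6}, s ≤ k}:
g(0) = mex{} = 0
g(1) = mex{} = 0
g(2) = mex{0} = 1
g(3) = mex{0} = 1
g(4) = mex{1} = 0
g(5) = mex{1} = 0
g(6) = mex{0} = 1
g(7) = mex{0} = 1
g(8) = mex{1} = 0
So g(8) = 0.
Heap B is a plain Nim heap of size 6, so its Grundy value is 6.
Build the Grundy sequence for heap C with g(k) = mex{g(k−s) : s ∈ {2, 7}, s ≤ k}:
k:     0  1  2  3  4  5  6  7  8  9 10
g(k):  0  0  1  1  0  0  1  1  2  0  0
So g(10) = 0.
The value of a disjunctive sum is the nim-sum of the parts.
Combined value = 0 ⊕ 6 ⊕ 0 = 6.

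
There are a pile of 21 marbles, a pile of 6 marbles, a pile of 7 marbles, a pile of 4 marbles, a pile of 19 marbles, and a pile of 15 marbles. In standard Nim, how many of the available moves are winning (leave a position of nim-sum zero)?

Nim-sum: 21 ⊕ 6 ⊕ 7 ⊕ 4 ⊕ 19 ⊕ 15 = 12.
The overall nim-sum is X = 12. A pile of size p has a winning move iff p XOR X < p (reduce it to p XOR X).
  21: 21 XOR 12 = 25 ≥ 21 — no move.
  6: 6 XOR 12 = 10 ≥ 6 — no move.
  7: 7 XOR 12 = 11 ≥ 7 — no move.
  4: 4 XOR 12 = 8 ≥ 4 — no move.
  19: 19 XOR 12 = 31 ≥ 19 — no move.
  15: 15 XOR 12 = 3 < 15 — winning move (to 3).
That gives 1 winning move.

1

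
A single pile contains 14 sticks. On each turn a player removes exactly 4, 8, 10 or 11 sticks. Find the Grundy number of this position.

3

Grundy values for subtraction set {4, 8, 10, 11}:
g(0) = mex{} = 0
g(1) = mex{} = 0
g(2) = mex{} = 0
g(3) = mex{} = 0
g(4) = mex{0} = 1
g(5) = mex{0} = 1
g(6) = mex{0} = 1
g(7) = mex{0} = 1
g(8) = mex{0,1} = 2
g(9) = mex{0,1} = 2
g(10) = mex{0,1} = 2
g(11) = mex{0,1} = 2
g(12) = mex{0,1,2} = 3
g(13) = mex{0,1,2} = 3
g(14) = mex{0,1,2} = 3
So g(14) = 3.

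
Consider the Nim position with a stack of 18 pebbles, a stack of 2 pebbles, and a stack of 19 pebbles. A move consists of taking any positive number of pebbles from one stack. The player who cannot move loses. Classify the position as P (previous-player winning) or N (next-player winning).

Write each in binary and XOR column by column:
  10010  (18)
  00010  (2)
  10011  (19)
  -----
  00011  (3)
The nim-sum is 3 ≠ 0, so this is an N-position: the player to move can win.

N-position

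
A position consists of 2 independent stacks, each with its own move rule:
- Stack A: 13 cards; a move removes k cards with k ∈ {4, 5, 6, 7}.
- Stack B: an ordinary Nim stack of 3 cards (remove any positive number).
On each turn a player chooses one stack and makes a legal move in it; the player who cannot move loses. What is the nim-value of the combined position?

3

Grundy values for stack A (subtraction set {4, 5, 6, 7}):
k:     0  1  2  3  4  5  6  7  8  9 10 11 12 13
g(k):  0  0  0  0  1  1  1  1  2  2  2  0  0  0
So g(13) = 0.
Stack B is a plain Nim stack of size 3, so its Grundy value is 3.
By the Sprague-Grundy theorem, the Grundy value of a sum of independent games is the XOR of the component values.
Combined value = 0 XOR 3 = 3.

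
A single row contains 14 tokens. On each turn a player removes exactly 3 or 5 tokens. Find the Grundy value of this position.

Grundy values for subtraction set {3, 5}:
g(0) = mex{} = 0
g(1) = mex{} = 0
g(2) = mex{} = 0
g(3) = mex{0} = 1
g(4) = mex{0} = 1
g(5) = mex{0} = 1
g(6) = mex{0,1} = 2
g(7) = mex{0,1} = 2
g(8) = mex{1} = 0
g(9) = mex{1,2} = 0
g(10) = mex{1,2} = 0
g(11) = mex{0,2} = 1
g(12) = mex{0,2} = 1
g(13) = mex{0} = 1
g(14) = mex{0,1} = 2
So g(14) = 2.

2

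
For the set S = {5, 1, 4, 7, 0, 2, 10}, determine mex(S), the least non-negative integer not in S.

3

The values 0, 1, 2 are all present; 3 is the first non-negative integer missing from the set.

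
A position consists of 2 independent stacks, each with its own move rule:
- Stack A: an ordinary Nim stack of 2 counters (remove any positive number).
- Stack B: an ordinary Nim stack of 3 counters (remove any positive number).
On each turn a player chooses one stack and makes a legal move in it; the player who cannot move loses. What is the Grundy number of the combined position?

Stack A is a plain Nim stack of size 2, so its Grundy value is 2.
Stack B is a plain Nim stack of size 3, so its Grundy value is 3.
The value of a disjunctive sum is the nim-sum of the parts.
Combined value = 2 ⊕ 3 = 1.

1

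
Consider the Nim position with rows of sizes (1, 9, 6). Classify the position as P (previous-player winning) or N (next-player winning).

N-position

Compute the nim-sum pairwise:
1 XOR 9 = 8
8 XOR 6 = 14
The nim-sum is 14 ≠ 0, so this is an N-position: the player to move can win.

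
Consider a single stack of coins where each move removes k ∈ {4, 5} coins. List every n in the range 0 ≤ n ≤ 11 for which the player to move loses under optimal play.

0, 1, 2, 3, 9, 10, 11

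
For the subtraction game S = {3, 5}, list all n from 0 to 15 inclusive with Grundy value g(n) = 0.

0, 1, 2, 8, 9, 10

Build the Grundy sequence with g(k) = mex{g(k−s) : s ∈ {3, 5}, s ≤ k}:
k:     0  1  2  3  4  5  6  7  8  9 10 11 12 13 14 15
g(k):  0  0  0  1  1  1  2  2  0  0  0  1  1  1  2  2
The P-positions (g = 0) in 0..15 are 0, 1, 2, 8, 9, 10.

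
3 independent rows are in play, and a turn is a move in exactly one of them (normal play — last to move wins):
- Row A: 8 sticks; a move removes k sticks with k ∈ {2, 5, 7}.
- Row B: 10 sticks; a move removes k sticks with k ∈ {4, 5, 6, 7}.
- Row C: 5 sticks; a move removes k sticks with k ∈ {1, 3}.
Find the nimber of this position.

For row A, compute g(0), g(1), … with moves {2, 5, 7}:
k:     0  1  2  3  4  5  6  7  8
g(k):  0  0  1  1  0  2  1  3  2
So g(8) = 2.
Grundy values for row B (subtraction set {4, 5, 6, 7}):
k:     0  1  2  3  4  5  6  7  8  9 10
g(k):  0  0  0  0  1  1  1  1  2  2  2
So g(10) = 2.
Grundy values for row C (subtraction set {1, 3}):
k:     0  1  2  3  4  5
g(k):  0  1  0  1  0  1
So g(5) = 1.
By the Sprague-Grundy theorem, the Grundy value of a sum of independent games is the XOR of the component values.
Combined value = 2 ⊕ 2 ⊕ 1 = 1.

1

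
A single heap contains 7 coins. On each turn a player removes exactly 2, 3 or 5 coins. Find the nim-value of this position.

0

Compute g(0), g(1), … for moves {2, 3, 5}:
k:     0  1  2  3  4  5  6  7
g(k):  0  0  1  1  2  2  3  0
So g(7) = 0.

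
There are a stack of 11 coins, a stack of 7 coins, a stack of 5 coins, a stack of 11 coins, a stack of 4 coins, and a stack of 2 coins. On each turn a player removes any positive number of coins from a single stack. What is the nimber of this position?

4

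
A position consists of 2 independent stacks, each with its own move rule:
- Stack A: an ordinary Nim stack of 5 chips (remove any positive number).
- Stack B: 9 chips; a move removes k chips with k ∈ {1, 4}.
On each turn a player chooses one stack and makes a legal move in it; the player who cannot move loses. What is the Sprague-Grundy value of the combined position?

7

Stack A is a plain Nim stack of size 5, so its Grundy value is 5.
Build the Grundy sequence for stack B with g(k) = mex{g(k−s) : s ∈ {1, 4}, s ≤ k}:
g(0) = mex{} = 0
g(1) = mex{0} = 1
g(2) = mex{1} = 0
g(3) = mex{0} = 1
g(4) = mex{0,1} = 2
g(5) = mex{1,2} = 0
g(6) = mex{0} = 1
g(7) = mex{1} = 0
g(8) = mex{0,2} = 1
g(9) = mex{0,1} = 2
So g(9) = 2.
The value of a disjunctive sum is the nim-sum of the parts.
Combined value = 5 XOR 2 = 7.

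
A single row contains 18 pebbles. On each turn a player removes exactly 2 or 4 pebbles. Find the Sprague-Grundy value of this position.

Compute g(0), g(1), … for moves {2, 4}:
k:     0  1  2  3  4  5  6  7  8  9 10 11 12 13 14 15 16 17 18
g(k):  0  0  1  1  2  2  0  0  1  1  2  2  0  0  1  1  2  2  0
So g(18) = 0.

0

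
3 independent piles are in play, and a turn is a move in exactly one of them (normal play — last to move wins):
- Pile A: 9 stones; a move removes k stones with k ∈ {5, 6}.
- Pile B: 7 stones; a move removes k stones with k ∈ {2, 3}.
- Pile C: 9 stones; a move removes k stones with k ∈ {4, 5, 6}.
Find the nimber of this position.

2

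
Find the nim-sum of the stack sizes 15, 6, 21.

28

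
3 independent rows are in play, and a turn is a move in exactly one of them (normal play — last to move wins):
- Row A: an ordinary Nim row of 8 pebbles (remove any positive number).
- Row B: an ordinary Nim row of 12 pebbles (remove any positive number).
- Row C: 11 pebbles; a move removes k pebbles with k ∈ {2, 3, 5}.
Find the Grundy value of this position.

6

Row A is a plain Nim row of size 8, so its Grundy value is 8.
Row B is a plain Nim row of size 12, so its Grundy value is 12.
For row C, compute g(0), g(1), … with moves {2, 3, 5}:
g(0) = mex{} = 0
g(1) = mex{} = 0
g(2) = mex{0} = 1
g(3) = mex{0} = 1
g(4) = mex{0,1} = 2
g(5) = mex{0,1} = 2
g(6) = mex{0,1,2} = 3
g(7) = mex{1,2} = 0
g(8) = mex{1,2,3} = 0
g(9) = mex{0,2,3} = 1
g(10) = mex{0,2} = 1
g(11) = mex{0,1,3} = 2
So g(11) = 2.
The value of a disjunctive sum is the nim-sum of the parts.
Combined value = 8 ⊕ 12 ⊕ 2 = 6.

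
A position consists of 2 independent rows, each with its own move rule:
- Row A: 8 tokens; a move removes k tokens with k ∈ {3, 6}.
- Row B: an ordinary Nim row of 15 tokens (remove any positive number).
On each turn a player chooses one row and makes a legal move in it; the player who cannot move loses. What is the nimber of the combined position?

Build the Grundy sequence for row A with g(k) = mex{g(k−s) : s ∈ {3, 6}, s ≤ k}:
k:     0  1  2  3  4  5  6  7  8
g(k):  0  0  0  1  1  1  2  2  2
So g(8) = 2.
Row B is a plain Nim row of size 15, so its Grundy value is 15.
The value of a disjunctive sum is the nim-sum of the parts.
Combined value = 2 ⊕ 15 = 13.

13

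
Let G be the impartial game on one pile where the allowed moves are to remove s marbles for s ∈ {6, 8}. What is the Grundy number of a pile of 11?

1

Compute g(0), g(1), … for moves {6, 8}:
g(0) = mex{} = 0
g(1) = mex{} = 0
g(2) = mex{} = 0
g(3) = mex{} = 0
g(4) = mex{} = 0
g(5) = mex{} = 0
g(6) = mex{0} = 1
g(7) = mex{0} = 1
g(8) = mex{0} = 1
g(9) = mex{0} = 1
g(10) = mex{0} = 1
g(11) = mex{0} = 1
So g(11) = 1.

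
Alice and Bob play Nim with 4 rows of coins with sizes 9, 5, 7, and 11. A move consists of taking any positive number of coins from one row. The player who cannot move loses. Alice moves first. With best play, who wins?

Bob wins

Nim-sum: 9 XOR 5 XOR 7 XOR 11 = 0.
The nim-sum is 0, so this is a P-position: the player to move is in a losing position under optimal play; Alice is about to move from it and so loses — Bob wins.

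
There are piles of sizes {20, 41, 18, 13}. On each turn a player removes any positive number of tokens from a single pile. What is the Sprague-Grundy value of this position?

34

Compute the nim-sum pairwise:
20 XOR 41 = 61
61 XOR 18 = 47
47 XOR 13 = 34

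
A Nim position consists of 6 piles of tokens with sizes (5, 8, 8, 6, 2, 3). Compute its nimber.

2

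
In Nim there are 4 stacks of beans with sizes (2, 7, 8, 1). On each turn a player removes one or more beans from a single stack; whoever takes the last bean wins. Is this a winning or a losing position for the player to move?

Winning position

Write each in binary and XOR column by column:
  0010  (2)
  0111  (7)
  1000  (8)
  0001  (1)
  ----
  1100  (12)
The nim-sum is 12 ≠ 0, so this is an N-position: the player to move can win.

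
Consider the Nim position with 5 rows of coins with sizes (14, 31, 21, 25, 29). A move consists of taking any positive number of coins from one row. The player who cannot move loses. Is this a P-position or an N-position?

Nim-sum: 14 ^ 31 ^ 21 ^ 25 ^ 29 = 0.
The nim-sum is 0, so this is a P-position: the player to move is in a losing position under optimal play.

P-position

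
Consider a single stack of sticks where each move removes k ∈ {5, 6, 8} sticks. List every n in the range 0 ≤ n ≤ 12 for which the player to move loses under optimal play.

0, 1, 2, 3, 4

Compute g(0), g(1), … for moves {5, 6, 8}:
g(0) = mex{} = 0
g(1) = mex{} = 0
g(2) = mex{} = 0
g(3) = mex{} = 0
g(4) = mex{} = 0
g(5) = mex{0} = 1
g(6) = mex{0} = 1
g(7) = mex{0} = 1
g(8) = mex{0} = 1
g(9) = mex{0} = 1
g(10) = mex{0,1} = 2
g(11) = mex{0,1} = 2
g(12) = mex{0,1} = 2
The P-positions (g = 0) in 0..12 are 0, 1, 2, 3, 4.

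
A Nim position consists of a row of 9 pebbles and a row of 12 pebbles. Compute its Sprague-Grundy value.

Nim-sum: 9 ⊕ 12 = 5.

5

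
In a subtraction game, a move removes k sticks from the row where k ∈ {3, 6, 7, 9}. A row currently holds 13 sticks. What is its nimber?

0

Compute g(0), g(1), … for moves {3, 6, 7, 9}:
g(0) = mex{} = 0
g(1) = mex{} = 0
g(2) = mex{} = 0
g(3) = mex{0} = 1
g(4) = mex{0} = 1
g(5) = mex{0} = 1
g(6) = mex{0,1} = 2
g(7) = mex{0,1} = 2
g(8) = mex{0,1} = 2
g(9) = mex{0,1,2} = 3
g(10) = mex{0,1,2} = 3
g(11) = mex{0,1,2} = 3
g(12) = mex{1,2,3} = 0
g(13) = mex{1,2,3} = 0
So g(13) = 0.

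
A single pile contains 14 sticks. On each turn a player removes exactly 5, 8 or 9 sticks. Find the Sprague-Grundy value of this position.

Compute g(0), g(1), … for moves {5, 8, 9}:
g(0) = mex{} = 0
g(1) = mex{} = 0
g(2) = mex{} = 0
g(3) = mex{} = 0
g(4) = mex{} = 0
g(5) = mex{0} = 1
g(6) = mex{0} = 1
g(7) = mex{0} = 1
g(8) = mex{0} = 1
g(9) = mex{0} = 1
g(10) = mex{0,1} = 2
g(11) = mex{0,1} = 2
g(12) = mex{0,1} = 2
g(13) = mex{0,1} = 2
g(14) = mex{1} = 0
So g(14) = 0.

0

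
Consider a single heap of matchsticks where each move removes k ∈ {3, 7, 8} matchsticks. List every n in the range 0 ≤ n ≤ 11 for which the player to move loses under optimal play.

0, 1, 2, 6, 11

Grundy values for subtraction set {3, 7, 8}:
g(0) = mex{} = 0
g(1) = mex{} = 0
g(2) = mex{} = 0
g(3) = mex{0} = 1
g(4) = mex{0} = 1
g(5) = mex{0} = 1
g(6) = mex{1} = 0
g(7) = mex{0,1} = 2
g(8) = mex{0,1} = 2
g(9) = mex{0} = 1
g(10) = mex{0,1,2} = 3
g(11) = mex{1,2} = 0
The P-positions (g = 0) in 0..11 are 0, 1, 2, 6, 11.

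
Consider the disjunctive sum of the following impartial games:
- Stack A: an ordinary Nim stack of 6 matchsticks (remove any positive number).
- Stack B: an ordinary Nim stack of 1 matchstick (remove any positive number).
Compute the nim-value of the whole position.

7

Stack A is a plain Nim stack of size 6, so its Grundy value is 6.
Stack B is a plain Nim stack of size 1, so its Grundy value is 1.
The value of a disjunctive sum is the nim-sum of the parts.
Combined value = 6 ⊕ 1 = 7.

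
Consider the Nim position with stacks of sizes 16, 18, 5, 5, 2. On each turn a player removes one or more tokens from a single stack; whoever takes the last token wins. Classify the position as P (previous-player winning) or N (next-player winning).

P-position

Compute the nim-sum pairwise:
16 XOR 18 = 2
2 XOR 5 = 7
7 XOR 5 = 2
2 XOR 2 = 0
The nim-sum is 0, so this is a P-position: the player to move is in a losing position under optimal play.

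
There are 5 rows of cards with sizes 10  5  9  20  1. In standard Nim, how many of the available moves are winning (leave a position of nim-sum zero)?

Write each in binary and XOR column by column:
  01010  (10)
  00101  (5)
  01001  (9)
  10100  (20)
  00001  (1)
  -----
  10011  (19)
The overall nim-sum is X = 19. A row of size p has a winning move iff p XOR X < p (reduce it to p XOR X).
  10: 10 XOR 19 = 25 ≥ 10 — no move.
  5: 5 XOR 19 = 22 ≥ 5 — no move.
  9: 9 XOR 19 = 26 ≥ 9 — no move.
  20: 20 XOR 19 = 7 < 20 — winning move (to 7).
  1: 1 XOR 19 = 18 ≥ 1 — no move.
That gives 1 winning move.

1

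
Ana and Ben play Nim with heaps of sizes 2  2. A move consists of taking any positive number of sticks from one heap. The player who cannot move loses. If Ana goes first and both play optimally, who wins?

Ben wins

Write each in binary and XOR column by column:
  10  (2)
  10  (2)
  --
  00  (0)
The nim-sum is 0, so this is a P-position: the player to move is in a losing position under optimal play; Ana is about to move from it and so loses — Ben wins.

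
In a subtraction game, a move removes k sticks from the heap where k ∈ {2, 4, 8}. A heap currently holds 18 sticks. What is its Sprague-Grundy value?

0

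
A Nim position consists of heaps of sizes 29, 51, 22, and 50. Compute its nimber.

10

Nim-sum: 29 ^ 51 ^ 22 ^ 50 = 10.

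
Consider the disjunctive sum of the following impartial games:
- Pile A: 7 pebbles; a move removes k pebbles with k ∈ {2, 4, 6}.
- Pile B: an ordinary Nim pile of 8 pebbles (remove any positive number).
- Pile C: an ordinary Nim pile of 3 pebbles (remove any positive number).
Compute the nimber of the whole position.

For pile A, compute g(0), g(1), … with moves {2, 4, 6}:
k:     0  1  2  3  4  5  6  7
g(k):  0  0  1  1  2  2  3  3
So g(7) = 3.
Pile B is a plain Nim pile of size 8, so its Grundy value is 8.
Pile C is a plain Nim pile of size 3, so its Grundy value is 3.
By the Sprague-Grundy theorem, the Grundy value of a sum of independent games is the XOR of the component values.
Combined value = 3 XOR 8 XOR 3 = 8.

8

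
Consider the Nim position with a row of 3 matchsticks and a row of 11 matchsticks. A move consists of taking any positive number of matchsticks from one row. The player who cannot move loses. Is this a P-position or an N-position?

N-position

Compute the nim-sum pairwise:
3 ⊕ 11 = 8
The nim-sum is 8 ≠ 0, so this is an N-position: the player to move can win.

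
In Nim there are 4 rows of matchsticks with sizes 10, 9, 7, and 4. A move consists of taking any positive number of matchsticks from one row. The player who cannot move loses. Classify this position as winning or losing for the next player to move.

Write each in binary and XOR column by column:
  1010  (10)
  1001  (9)
  0111  (7)
  0100  (4)
  ----
  0000  (0)
The nim-sum is 0, so this is a P-position: the player to move is in a losing position under optimal play.

Losing position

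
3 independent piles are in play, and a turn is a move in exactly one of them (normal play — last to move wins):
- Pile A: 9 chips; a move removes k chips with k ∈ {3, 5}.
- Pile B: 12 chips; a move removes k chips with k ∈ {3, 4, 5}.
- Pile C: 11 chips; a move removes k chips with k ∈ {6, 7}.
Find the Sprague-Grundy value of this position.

Grundy values for pile A (subtraction set {3, 5}):
g(0) = mex{} = 0
g(1) = mex{} = 0
g(2) = mex{} = 0
g(3) = mex{0} = 1
g(4) = mex{0} = 1
g(5) = mex{0} = 1
g(6) = mex{0,1} = 2
g(7) = mex{0,1} = 2
g(8) = mex{1} = 0
g(9) = mex{1,2} = 0
So g(9) = 0.
Build the Grundy sequence for pile B with g(k) = mex{g(k−s) : s ∈ {3, 4, 5}, s ≤ k}:
g(0) = mex{} = 0
g(1) = mex{} = 0
g(2) = mex{} = 0
g(3) = mex{0} = 1
g(4) = mex{0} = 1
g(5) = mex{0} = 1
g(6) = mex{0,1} = 2
g(7) = mex{0,1} = 2
g(8) = mex{1} = 0
g(9) = mex{1,2} = 0
g(10) = mex{1,2} = 0
g(11) = mex{0,2} = 1
g(12) = mex{0,2} = 1
So g(12) = 1.
For pile C, compute g(0), g(1), … with moves {6, 7}:
k:     0  1  2  3  4  5  6  7  8  9 10 11
g(k):  0  0  0  0  0  0  1  1  1  1  1  1
So g(11) = 1.
The value of a disjunctive sum is the nim-sum of the parts.
Combined value = 0 ⊕ 1 ⊕ 1 = 0.

0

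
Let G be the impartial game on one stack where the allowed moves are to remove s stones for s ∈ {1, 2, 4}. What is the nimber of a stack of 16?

Build the Grundy sequence with g(k) = mex{g(k−s) : s ∈ {1, 2, 4}, s ≤ k}:
k:     0  1  2  3  4  5  6  7  8  9 10 11 12 13 14 15 16
g(k):  0  1  2  0  1  2  0  1  2  0  1  2  0  1  2  0  1
So g(16) = 1.

1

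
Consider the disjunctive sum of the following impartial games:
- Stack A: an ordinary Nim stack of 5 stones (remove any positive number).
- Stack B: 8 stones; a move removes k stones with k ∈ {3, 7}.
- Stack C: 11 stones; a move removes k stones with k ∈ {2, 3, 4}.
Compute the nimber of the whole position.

5

Stack A is a plain Nim stack of size 5, so its Grundy value is 5.
Build the Grundy sequence for stack B with g(k) = mex{g(k−s) : s ∈ {3, 7}, s ≤ k}:
g(0) = mex{} = 0
g(1) = mex{} = 0
g(2) = mex{} = 0
g(3) = mex{0} = 1
g(4) = mex{0} = 1
g(5) = mex{0} = 1
g(6) = mex{1} = 0
g(7) = mex{0,1} = 2
g(8) = mex{0,1} = 2
So g(8) = 2.
Build the Grundy sequence for stack C with g(k) = mex{g(k−s) : s ∈ {2, 3, 4}, s ≤ k}:
g(0) = mex{} = 0
g(1) = mex{} = 0
g(2) = mex{0} = 1
g(3) = mex{0} = 1
g(4) = mex{0,1} = 2
g(5) = mex{0,1} = 2
g(6) = mex{1,2} = 0
g(7) = mex{1,2} = 0
g(8) = mex{0,2} = 1
g(9) = mex{0,2} = 1
g(10) = mex{0,1} = 2
g(11) = mex{0,1} = 2
So g(11) = 2.
The value of a disjunctive sum is the nim-sum of the parts.
Combined value = 5 ⊕ 2 ⊕ 2 = 5.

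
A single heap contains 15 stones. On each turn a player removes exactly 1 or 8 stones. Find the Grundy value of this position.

0

Grundy values for subtraction set {1, 8}:
k:     0  1  2  3  4  5  6  7  8  9 10 11 12 13 14 15
g(k):  0  1  0  1  0  1  0  1  2  0  1  0  1  0  1  0
So g(15) = 0.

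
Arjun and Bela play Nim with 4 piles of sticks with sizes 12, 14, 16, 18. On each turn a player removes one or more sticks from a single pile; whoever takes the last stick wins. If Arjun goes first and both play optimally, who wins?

Bitwise XOR of the heap sizes:
  01100  (12)
  01110  (14)
  10000  (16)
  10010  (18)
  -----
  00000  (0)
The nim-sum is 0, so this is a P-position: the player to move is in a losing position under optimal play; Arjun is about to move from it and so loses — Bela wins.

Bela wins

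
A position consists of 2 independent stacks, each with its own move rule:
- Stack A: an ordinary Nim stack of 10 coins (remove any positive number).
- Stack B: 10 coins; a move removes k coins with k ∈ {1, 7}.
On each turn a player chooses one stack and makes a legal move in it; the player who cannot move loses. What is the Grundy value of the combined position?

10

Stack A is a plain Nim stack of size 10, so its Grundy value is 10.
For stack B, compute g(0), g(1), … with moves {1, 7}:
k:     0  1  2  3  4  5  6  7  8  9 10
g(k):  0  1  0  1  0  1  0  1  0  1  0
So g(10) = 0.
By the Sprague-Grundy theorem, the Grundy value of a sum of independent games is the XOR of the component values.
Combined value = 10 XOR 0 = 10.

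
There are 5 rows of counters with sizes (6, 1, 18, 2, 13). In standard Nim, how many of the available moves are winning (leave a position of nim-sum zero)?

1

Bitwise XOR of the heap sizes:
  00110  (6)
  00001  (1)
  10010  (18)
  00010  (2)
  01101  (13)
  -----
  11010  (26)
The overall nim-sum is X = 26. A row of size p has a winning move iff p XOR X < p (reduce it to p XOR X).
  6: 6 XOR 26 = 28 ≥ 6 — no move.
  1: 1 XOR 26 = 27 ≥ 1 — no move.
  18: 18 XOR 26 = 8 < 18 — winning move (to 8).
  2: 2 XOR 26 = 24 ≥ 2 — no move.
  13: 13 XOR 26 = 23 ≥ 13 — no move.
That gives 1 winning move.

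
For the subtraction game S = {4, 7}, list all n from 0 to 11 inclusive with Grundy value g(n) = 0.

0, 1, 2, 3, 11

Compute g(0), g(1), … for moves {4, 7}:
g(0) = mex{} = 0
g(1) = mex{} = 0
g(2) = mex{} = 0
g(3) = mex{} = 0
g(4) = mex{0} = 1
g(5) = mex{0} = 1
g(6) = mex{0} = 1
g(7) = mex{0} = 1
g(8) = mex{0,1} = 2
g(9) = mex{0,1} = 2
g(10) = mex{0,1} = 2
g(11) = mex{1} = 0
The P-positions (g = 0) in 0..11 are 0, 1, 2, 3, 11.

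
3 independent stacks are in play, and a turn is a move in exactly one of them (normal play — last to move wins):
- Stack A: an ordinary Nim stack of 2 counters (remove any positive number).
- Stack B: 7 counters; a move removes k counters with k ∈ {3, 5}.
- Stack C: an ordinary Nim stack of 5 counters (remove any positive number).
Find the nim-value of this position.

5

Stack A is a plain Nim stack of size 2, so its Grundy value is 2.
For stack B, compute g(0), g(1), … with moves {3, 5}:
k:     0  1  2  3  4  5  6  7
g(k):  0  0  0  1  1  1  2  2
So g(7) = 2.
Stack C is a plain Nim stack of size 5, so its Grundy value is 5.
By the Sprague-Grundy theorem, the Grundy value of a sum of independent games is the XOR of the component values.
Combined value = 2 XOR 2 XOR 5 = 5.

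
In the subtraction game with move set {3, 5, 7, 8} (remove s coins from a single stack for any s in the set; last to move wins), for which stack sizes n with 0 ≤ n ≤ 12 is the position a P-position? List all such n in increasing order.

Grundy values for subtraction set {3, 5, 7, 8}:
g(0) = mex{} = 0
g(1) = mex{} = 0
g(2) = mex{} = 0
g(3) = mex{0} = 1
g(4) = mex{0} = 1
g(5) = mex{0} = 1
g(6) = mex{0,1} = 2
g(7) = mex{0,1} = 2
g(8) = mex{0,1} = 2
g(9) = mex{0,1,2} = 3
g(10) = mex{0,1,2} = 3
g(11) = mex{1,2} = 0
g(12) = mex{1,2,3} = 0
The P-positions (g = 0) in 0..12 are 0, 1, 2, 11, 12.

0, 1, 2, 11, 12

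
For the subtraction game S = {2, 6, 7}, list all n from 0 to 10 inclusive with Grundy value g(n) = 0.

0, 1, 4, 5, 9

Build the Grundy sequence with g(k) = mex{g(k−s) : s ∈ {2, 6, 7}, s ≤ k}:
k:     0  1  2  3  4  5  6  7  8  9 10
g(k):  0  0  1  1  0  0  1  1  2  0  3
The P-positions (g = 0) in 0..10 are 0, 1, 4, 5, 9.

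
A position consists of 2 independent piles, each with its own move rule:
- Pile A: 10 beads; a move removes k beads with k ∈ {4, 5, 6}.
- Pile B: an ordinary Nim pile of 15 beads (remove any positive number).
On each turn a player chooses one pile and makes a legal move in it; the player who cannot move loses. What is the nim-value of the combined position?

15

For pile A, compute g(0), g(1), … with moves {4, 5, 6}:
g(0) = mex{} = 0
g(1) = mex{} = 0
g(2) = mex{} = 0
g(3) = mex{} = 0
g(4) = mex{0} = 1
g(5) = mex{0} = 1
g(6) = mex{0} = 1
g(7) = mex{0} = 1
g(8) = mex{0,1} = 2
g(9) = mex{0,1} = 2
g(10) = mex{1} = 0
So g(10) = 0.
Pile B is a plain Nim pile of size 15, so its Grundy value is 15.
By the Sprague-Grundy theorem, the Grundy value of a sum of independent games is the XOR of the component values.
Combined value = 0 XOR 15 = 15.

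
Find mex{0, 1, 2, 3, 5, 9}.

The values 0, 1, 2, 3 are all present; 4 is the first non-negative integer missing from the set.

4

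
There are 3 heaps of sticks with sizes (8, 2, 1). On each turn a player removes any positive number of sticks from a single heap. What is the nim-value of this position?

Compute the nim-sum pairwise:
8 ⊕ 2 = 10
10 ⊕ 1 = 11

11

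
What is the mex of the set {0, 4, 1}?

2

The values 0, 1 are all present; 2 is the first non-negative integer missing from the set.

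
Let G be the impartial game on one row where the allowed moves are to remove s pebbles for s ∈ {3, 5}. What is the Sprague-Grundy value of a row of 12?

1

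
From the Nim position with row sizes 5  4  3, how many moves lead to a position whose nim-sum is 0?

Compute the nim-sum pairwise:
5 XOR 4 = 1
1 XOR 3 = 2
The overall nim-sum is X = 2. A row of size p has a winning move iff p XOR X < p (reduce it to p XOR X).
  5: 5 XOR 2 = 7 ≥ 5 — no move.
  4: 4 XOR 2 = 6 ≥ 4 — no move.
  3: 3 XOR 2 = 1 < 3 — winning move (to 1).
That gives 1 winning move.

1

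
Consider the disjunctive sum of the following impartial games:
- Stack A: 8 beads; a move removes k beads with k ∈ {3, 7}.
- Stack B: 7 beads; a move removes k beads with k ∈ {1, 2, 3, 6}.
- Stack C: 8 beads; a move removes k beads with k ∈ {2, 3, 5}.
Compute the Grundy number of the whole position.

1

Grundy values for stack A (subtraction set {3, 7}):
g(0) = mex{} = 0
g(1) = mex{} = 0
g(2) = mex{} = 0
g(3) = mex{0} = 1
g(4) = mex{0} = 1
g(5) = mex{0} = 1
g(6) = mex{1} = 0
g(7) = mex{0,1} = 2
g(8) = mex{0,1} = 2
So g(8) = 2.
For stack B, compute g(0), g(1), … with moves {1, 2, 3, 6}:
g(0) = mex{} = 0
g(1) = mex{0} = 1
g(2) = mex{0,1} = 2
g(3) = mex{0,1,2} = 3
g(4) = mex{1,2,3} = 0
g(5) = mex{0,2,3} = 1
g(6) = mex{0,1,3} = 2
g(7) = mex{0,1,2} = 3
So g(7) = 3.
Grundy values for stack C (subtraction set {2, 3, 5}):
k:     0  1  2  3  4  5  6  7  8
g(k):  0  0  1  1  2  2  3  0  0
So g(8) = 0.
By the Sprague-Grundy theorem, the Grundy value of a sum of independent games is the XOR of the component values.
Combined value = 2 ⊕ 3 ⊕ 0 = 1.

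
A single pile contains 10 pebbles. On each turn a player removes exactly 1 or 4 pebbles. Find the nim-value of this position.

Grundy values for subtraction set {1, 4}:
k:     0  1  2  3  4  5  6  7  8  9 10
g(k):  0  1  0  1  2  0  1  0  1  2  0
So g(10) = 0.

0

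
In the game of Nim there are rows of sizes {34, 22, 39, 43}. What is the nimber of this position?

Compute the nim-sum pairwise:
34 XOR 22 = 52
52 XOR 39 = 19
19 XOR 43 = 56

56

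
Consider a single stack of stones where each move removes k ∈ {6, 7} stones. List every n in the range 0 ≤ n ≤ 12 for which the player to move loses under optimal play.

0, 1, 2, 3, 4, 5

Grundy values for subtraction set {6, 7}:
g(0) = mex{} = 0
g(1) = mex{} = 0
g(2) = mex{} = 0
g(3) = mex{} = 0
g(4) = mex{} = 0
g(5) = mex{} = 0
g(6) = mex{0} = 1
g(7) = mex{0} = 1
g(8) = mex{0} = 1
g(9) = mex{0} = 1
g(10) = mex{0} = 1
g(11) = mex{0} = 1
g(12) = mex{0,1} = 2
The P-positions (g = 0) in 0..12 are 0, 1, 2, 3, 4, 5.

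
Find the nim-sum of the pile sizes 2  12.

14

Nim-sum: 2 XOR 12 = 14.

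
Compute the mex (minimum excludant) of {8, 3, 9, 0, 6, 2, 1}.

4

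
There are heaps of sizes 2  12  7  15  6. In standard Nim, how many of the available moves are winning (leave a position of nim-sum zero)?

0

Nim-sum: 2 XOR 12 XOR 7 XOR 15 XOR 6 = 0.
The nim-sum is already 0, so every move leaves a nonzero nim-sum — there are no winning moves.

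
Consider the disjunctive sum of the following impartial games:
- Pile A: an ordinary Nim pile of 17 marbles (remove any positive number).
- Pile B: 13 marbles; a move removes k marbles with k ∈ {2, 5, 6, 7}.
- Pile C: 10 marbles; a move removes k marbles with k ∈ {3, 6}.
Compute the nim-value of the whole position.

Pile A is a plain Nim pile of size 17, so its Grundy value is 17.
Build the Grundy sequence for pile B with g(k) = mex{g(k−s) : s ∈ {2, 5, 6, 7}, s ≤ k}:
g(0) = mex{} = 0
g(1) = mex{} = 0
g(2) = mex{0} = 1
g(3) = mex{0} = 1
g(4) = mex{1} = 0
g(5) = mex{0,1} = 2
g(6) = mex{0} = 1
g(7) = mex{0,1,2} = 3
g(8) = mex{0,1} = 2
g(9) = mex{0,1,3} = 2
g(10) = mex{0,1,2} = 3
g(11) = mex{0,1,2} = 3
g(12) = mex{1,2,3} = 0
g(13) = mex{1,2,3} = 0
So g(13) = 0.
Build the Grundy sequence for pile C with g(k) = mex{g(k−s) : s ∈ {3, 6}, s ≤ k}:
k:     0  1  2  3  4  5  6  7  8  9 10
g(k):  0  0  0  1  1  1  2  2  2  0  0
So g(10) = 0.
By the Sprague-Grundy theorem, the Grundy value of a sum of independent games is the XOR of the component values.
Combined value = 17 XOR 0 XOR 0 = 17.

17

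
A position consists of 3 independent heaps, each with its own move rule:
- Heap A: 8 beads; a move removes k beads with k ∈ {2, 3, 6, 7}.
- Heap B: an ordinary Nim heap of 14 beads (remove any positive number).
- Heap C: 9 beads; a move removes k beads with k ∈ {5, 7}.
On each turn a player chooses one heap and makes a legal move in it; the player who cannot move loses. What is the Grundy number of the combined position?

13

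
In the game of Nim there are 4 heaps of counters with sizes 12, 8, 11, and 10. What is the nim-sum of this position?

5

In binary:
  1100  (12)
  1000  (8)
  1011  (11)
  1010  (10)
  ----
  0101  (5)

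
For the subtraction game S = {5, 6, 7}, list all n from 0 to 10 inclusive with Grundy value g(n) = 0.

Build the Grundy sequence with g(k) = mex{g(k−s) : s ∈ {5, 6, 7}, s ≤ k}:
k:     0  1  2  3  4  5  6  7  8  9 10
g(k):  0  0  0  0  0  1  1  1  1  1  2
The P-positions (g = 0) in 0..10 are 0, 1, 2, 3, 4.

0, 1, 2, 3, 4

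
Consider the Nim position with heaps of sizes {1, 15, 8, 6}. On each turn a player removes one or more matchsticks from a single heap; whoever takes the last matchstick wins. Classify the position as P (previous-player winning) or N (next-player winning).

P-position

Write each in binary and XOR column by column:
  0001  (1)
  1111  (15)
  1000  (8)
  0110  (6)
  ----
  0000  (0)
The nim-sum is 0, so this is a P-position: the player to move is in a losing position under optimal play.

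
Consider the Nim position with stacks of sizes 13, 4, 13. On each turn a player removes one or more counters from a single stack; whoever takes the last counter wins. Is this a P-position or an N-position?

N-position

Nim-sum: 13 ^ 4 ^ 13 = 4.
The nim-sum is 4 ≠ 0, so this is an N-position: the player to move can win.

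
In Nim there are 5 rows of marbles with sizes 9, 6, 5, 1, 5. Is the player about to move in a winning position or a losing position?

Compute the nim-sum pairwise:
9 ⊕ 6 = 15
15 ⊕ 5 = 10
10 ⊕ 1 = 11
11 ⊕ 5 = 14
The nim-sum is 14 ≠ 0, so this is an N-position: the player to move can win.

Winning position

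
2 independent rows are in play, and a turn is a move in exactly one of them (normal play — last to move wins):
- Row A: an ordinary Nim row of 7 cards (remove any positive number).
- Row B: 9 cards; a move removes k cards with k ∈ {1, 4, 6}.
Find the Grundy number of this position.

Row A is a plain Nim row of size 7, so its Grundy value is 7.
Grundy values for row B (subtraction set {1, 4, 6}):
g(0) = mex{} = 0
g(1) = mex{0} = 1
g(2) = mex{1} = 0
g(3) = mex{0} = 1
g(4) = mex{0,1} = 2
g(5) = mex{1,2} = 0
g(6) = mex{0} = 1
g(7) = mex{1} = 0
g(8) = mex{0,2} = 1
g(9) = mex{0,1} = 2
So g(9) = 2.
By the Sprague-Grundy theorem, the Grundy value of a sum of independent games is the XOR of the component values.
Combined value = 7 ⊕ 2 = 5.

5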